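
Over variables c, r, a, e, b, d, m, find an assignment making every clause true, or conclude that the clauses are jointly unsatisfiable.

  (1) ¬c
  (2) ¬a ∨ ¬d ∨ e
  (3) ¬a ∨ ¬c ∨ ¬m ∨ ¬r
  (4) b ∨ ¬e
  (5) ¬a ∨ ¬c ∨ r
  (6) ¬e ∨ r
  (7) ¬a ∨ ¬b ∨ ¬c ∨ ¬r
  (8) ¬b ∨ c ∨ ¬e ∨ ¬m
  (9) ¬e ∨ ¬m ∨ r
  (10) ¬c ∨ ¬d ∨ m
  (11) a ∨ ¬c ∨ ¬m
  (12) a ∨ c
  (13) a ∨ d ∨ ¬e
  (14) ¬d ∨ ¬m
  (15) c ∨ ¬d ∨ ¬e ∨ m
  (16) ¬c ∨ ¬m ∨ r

c = False, r = True, a = True, e = False, b = False, d = False, m = False

Unit clause (¬c) forces c = False.
In (a ∨ c) only a is left, so a = True.
Set r = True.
Set e = False.
  then (¬a ∨ ¬d ∨ e) forces d = False.
Set b = False.
Set m = False.
All clauses satisfied.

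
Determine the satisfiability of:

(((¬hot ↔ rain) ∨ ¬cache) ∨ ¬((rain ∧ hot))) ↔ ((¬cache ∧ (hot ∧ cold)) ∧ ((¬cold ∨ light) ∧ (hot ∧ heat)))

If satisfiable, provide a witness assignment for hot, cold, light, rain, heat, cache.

hot = True, cold = True, light = True, rain = False, heat = True, cache = False

  (((¬hot ↔ rain) ∨ ¬cache) ∨ ¬((rain ∧ hot))) ↔ ((¬cache ∧ (hot ∧ cold)) ∧ ((¬cold ∨ light) ∧ (hot ∧ heat))) = True
    ((¬hot ↔ rain) ∨ ¬cache) ∨ ¬((rain ∧ hot)) = True
      (¬hot ↔ rain) ∨ ¬cache = True
        ¬hot ↔ rain = True
          ¬hot = False
        ¬cache = True
      ¬((rain ∧ hot)) = True
        rain ∧ hot = False
    (¬cache ∧ (hot ∧ cold)) ∧ ((¬cold ∨ light) ∧ (hot ∧ heat)) = True
      ¬cache ∧ (hot ∧ cold) = True
        ¬cache = True
        hot ∧ cold = True
      (¬cold ∨ light) ∧ (hot ∧ heat) = True
        ¬cold ∨ light = True
          ¬cold = False
        hot ∧ heat = True
The formula evaluates to True.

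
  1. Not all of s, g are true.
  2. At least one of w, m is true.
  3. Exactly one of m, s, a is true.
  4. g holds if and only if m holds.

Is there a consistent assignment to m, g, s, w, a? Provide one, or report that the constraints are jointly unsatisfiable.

m = False, g = False, s = False, w = True, a = True

  (1) {s, g}: 0/2 true — not all ✓
  (2) {w, m}: 1 true — at least one ✓
  (3) {m, s, a}: 1 true — exactly one ✓
  (4) g=F, m=F — same ✓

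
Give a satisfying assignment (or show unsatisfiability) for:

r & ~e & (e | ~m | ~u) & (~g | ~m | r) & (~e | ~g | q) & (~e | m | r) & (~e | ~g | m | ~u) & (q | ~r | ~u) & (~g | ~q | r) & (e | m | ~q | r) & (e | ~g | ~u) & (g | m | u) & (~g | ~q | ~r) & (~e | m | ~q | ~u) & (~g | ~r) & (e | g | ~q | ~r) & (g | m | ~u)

r=T, e=F, q=F, g=F, m=T, u=F

Unit clause (r) forces r = True.
Unit clause (~e) forces e = False.
In (~g | ~r) only ~g is left, so g = False.
In (e | g | ~q | ~r) only ~q is left, so q = False.
In (q | ~r | ~u) only ~u is left, so u = False.
In (g | m | u) only m is left, so m = True.
All clauses satisfied.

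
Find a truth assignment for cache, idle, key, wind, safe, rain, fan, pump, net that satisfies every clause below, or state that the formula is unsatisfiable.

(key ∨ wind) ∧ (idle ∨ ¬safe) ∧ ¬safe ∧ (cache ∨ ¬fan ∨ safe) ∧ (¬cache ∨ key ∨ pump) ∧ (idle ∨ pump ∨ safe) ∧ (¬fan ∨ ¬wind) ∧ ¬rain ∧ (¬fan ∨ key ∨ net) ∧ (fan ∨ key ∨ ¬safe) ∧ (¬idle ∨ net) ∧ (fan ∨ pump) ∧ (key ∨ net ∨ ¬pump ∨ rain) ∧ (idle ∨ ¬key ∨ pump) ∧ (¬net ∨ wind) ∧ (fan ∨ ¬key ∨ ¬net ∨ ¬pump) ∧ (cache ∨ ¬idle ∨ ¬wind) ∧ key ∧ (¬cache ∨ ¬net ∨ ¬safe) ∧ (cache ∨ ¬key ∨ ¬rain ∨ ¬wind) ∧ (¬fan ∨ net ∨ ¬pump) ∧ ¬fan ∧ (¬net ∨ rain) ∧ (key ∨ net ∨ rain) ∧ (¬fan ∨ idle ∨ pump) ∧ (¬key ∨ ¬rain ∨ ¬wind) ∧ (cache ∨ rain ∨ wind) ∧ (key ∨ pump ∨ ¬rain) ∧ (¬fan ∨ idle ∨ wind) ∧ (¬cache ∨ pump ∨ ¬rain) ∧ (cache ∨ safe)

cache=T, idle=F, key=T, wind=T, safe=F, rain=F, fan=F, pump=T, net=F

Unit clause (¬safe) forces safe = False.
Unit clause (¬rain) forces rain = False.
Unit clause (key) forces key = True.
Unit clause (¬fan) forces fan = False.
In (¬net ∨ rain) only ¬net is left, so net = False.
In (cache ∨ safe) only cache is left, so cache = True.
In (¬idle ∨ net) only ¬idle is left, so idle = False.
In (fan ∨ pump) only pump is left, so pump = True.
Set wind = True.
All clauses satisfied.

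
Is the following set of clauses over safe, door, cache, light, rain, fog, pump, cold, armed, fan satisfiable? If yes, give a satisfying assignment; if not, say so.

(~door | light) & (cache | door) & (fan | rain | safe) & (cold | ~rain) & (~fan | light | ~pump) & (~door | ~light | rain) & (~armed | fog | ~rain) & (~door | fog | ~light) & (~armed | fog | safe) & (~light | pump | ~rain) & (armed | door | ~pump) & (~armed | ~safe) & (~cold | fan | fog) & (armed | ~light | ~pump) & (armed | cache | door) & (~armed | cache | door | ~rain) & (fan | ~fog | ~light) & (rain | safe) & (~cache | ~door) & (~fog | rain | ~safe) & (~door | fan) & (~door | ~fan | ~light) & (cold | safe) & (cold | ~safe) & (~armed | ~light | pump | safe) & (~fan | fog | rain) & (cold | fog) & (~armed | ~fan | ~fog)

safe = True, door = False, cache = True, light = False, rain = True, fog = True, pump = False, cold = True, armed = False, fan = True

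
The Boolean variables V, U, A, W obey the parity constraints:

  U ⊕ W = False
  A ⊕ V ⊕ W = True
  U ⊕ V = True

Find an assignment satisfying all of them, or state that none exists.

V = True, U = False, A = False, W = False

U ⊕ W = F ⊕ F = False ✓
A ⊕ V ⊕ W = F ⊕ T ⊕ F = True ✓
U ⊕ V = F ⊕ T = True ✓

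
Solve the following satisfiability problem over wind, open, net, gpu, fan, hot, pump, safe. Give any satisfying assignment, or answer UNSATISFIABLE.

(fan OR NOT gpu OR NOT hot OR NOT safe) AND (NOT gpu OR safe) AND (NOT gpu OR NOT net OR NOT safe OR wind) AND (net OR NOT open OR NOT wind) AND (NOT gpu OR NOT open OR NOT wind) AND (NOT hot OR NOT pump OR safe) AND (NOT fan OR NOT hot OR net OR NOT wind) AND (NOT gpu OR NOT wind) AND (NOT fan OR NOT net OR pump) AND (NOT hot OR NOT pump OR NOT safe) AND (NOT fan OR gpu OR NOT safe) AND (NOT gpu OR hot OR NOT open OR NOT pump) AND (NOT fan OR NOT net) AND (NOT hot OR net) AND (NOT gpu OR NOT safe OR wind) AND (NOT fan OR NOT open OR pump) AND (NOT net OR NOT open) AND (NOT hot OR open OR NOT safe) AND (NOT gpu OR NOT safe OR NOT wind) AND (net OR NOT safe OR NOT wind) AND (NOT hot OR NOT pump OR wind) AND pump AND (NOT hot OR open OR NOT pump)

Unit clause (pump) forces pump = True.
Set wind = False.
  then (NOT hot OR NOT pump OR wind) forces hot = False.
Set open = True.
  then (NOT gpu OR hot OR NOT open OR NOT pump) forces gpu = False.
  then (NOT net OR NOT open) forces net = False.
Set fan = True.
  then (NOT fan OR gpu OR NOT safe) forces safe = False.
All clauses satisfied.

wind: False, open: True, net: False, gpu: False, fan: True, hot: False, pump: True, safe: False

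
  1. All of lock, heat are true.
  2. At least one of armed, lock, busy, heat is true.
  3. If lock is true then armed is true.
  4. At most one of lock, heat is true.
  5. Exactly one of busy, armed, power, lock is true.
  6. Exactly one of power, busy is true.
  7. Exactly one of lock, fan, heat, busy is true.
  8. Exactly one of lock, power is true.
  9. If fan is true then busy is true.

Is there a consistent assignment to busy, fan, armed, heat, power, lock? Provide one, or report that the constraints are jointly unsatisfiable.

No satisfying assignment exists.

Case heat = True:
  (1) forces lock = True.
  Constraint (4) is violated (lock=T, heat=T) — contradiction.
Case heat = False:
  Constraint (1) is violated (heat=F) — contradiction.
Both cases fail — unsatisfiable.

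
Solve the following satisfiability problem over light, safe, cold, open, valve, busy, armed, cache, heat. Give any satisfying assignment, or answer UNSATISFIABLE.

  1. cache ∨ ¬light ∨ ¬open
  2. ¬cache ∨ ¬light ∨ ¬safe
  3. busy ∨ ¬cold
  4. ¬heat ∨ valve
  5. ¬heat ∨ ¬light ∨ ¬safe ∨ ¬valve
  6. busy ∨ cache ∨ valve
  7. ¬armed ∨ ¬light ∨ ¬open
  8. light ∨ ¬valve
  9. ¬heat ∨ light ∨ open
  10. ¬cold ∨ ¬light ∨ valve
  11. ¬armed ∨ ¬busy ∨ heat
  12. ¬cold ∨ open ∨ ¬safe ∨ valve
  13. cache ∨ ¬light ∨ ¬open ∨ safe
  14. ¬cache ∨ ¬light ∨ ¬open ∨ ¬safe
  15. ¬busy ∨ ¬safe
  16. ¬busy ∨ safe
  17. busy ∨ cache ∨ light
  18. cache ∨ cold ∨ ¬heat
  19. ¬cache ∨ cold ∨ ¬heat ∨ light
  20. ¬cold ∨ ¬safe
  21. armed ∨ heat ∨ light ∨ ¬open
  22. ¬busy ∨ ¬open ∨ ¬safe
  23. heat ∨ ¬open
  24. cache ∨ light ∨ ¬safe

light = False, safe = False, cold = False, open = False, valve = False, busy = False, armed = True, cache = True, heat = False

Set light = False.
  then (light ∨ ¬valve) forces valve = False.
  then (¬heat ∨ valve) forces heat = False.
  then (heat ∨ ¬open) forces open = False.
Set safe = False.
  then (¬busy ∨ safe) forces busy = False.
  then (busy ∨ cache ∨ light) forces cache = True.
  then (busy ∨ ¬cold) forces cold = False.
Set armed = True.
All clauses satisfied.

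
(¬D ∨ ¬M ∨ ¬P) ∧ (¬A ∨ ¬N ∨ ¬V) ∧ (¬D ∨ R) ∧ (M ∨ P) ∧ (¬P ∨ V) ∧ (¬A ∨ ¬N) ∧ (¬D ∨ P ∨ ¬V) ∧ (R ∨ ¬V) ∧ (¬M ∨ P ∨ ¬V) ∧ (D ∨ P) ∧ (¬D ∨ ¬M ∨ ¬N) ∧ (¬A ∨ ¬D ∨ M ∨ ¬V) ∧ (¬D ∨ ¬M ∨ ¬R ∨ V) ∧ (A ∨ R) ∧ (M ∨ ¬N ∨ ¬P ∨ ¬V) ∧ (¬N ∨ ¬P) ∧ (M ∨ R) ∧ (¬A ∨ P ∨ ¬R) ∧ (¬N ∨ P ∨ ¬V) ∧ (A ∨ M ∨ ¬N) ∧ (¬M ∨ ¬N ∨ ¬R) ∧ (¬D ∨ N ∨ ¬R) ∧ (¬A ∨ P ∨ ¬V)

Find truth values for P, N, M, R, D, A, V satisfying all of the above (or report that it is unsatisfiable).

P: True, N: False, M: True, R: True, D: False, A: False, V: True

Set P = True.
  then (¬P ∨ V) forces V = True.
  then (R ∨ ¬V) forces R = True.
  then (¬N ∨ ¬P) forces N = False.
  then (¬D ∨ N ∨ ¬R) forces D = False.
Set M = True.
Set A = False.
All clauses satisfied.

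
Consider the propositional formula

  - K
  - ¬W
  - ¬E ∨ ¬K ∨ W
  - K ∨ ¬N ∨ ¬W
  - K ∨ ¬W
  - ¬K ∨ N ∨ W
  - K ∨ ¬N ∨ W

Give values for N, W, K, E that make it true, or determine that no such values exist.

N=T; W=F; K=T; E=F

Unit clause (K) forces K = True.
Unit clause (¬W) forces W = False.
In (¬E ∨ ¬K ∨ W) only ¬E is left, so E = False.
In (¬K ∨ N ∨ W) only N is left, so N = True.
Check each clause:
  (K): K holds.
  (¬W): ¬W holds.
  (¬E ∨ ¬K ∨ W): ¬E holds.
  (K ∨ ¬N ∨ ¬W): K holds.
  (K ∨ ¬W): K holds.
  (¬K ∨ N ∨ W): N holds.
  (K ∨ ¬N ∨ W): K holds.
All clauses satisfied.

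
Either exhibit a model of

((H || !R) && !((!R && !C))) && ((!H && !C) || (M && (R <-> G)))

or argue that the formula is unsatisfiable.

H: True, M: True, C: True, R: False, G: False

  (H || !R) && !((!R && !C)) = True
    H || !R = True
      !R = True
    !((!R && !C)) = True
      !R && !C = False
        !R = True
        !C = False
  (!H && !C) || (M && (R <-> G)) = True
    !H && !C = False
      !H = False
      !C = False
    M && (R <-> G) = True
      R <-> G = True
Both conjuncts True, so the formula holds.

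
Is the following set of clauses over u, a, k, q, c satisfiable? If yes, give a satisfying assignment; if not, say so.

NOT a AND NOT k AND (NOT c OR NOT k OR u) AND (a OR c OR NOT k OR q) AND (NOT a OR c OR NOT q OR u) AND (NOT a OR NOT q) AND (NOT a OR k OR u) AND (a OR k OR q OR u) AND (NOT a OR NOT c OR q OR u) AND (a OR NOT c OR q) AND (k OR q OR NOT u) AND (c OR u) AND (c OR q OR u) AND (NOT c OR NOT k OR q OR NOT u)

u = False, a = False, k = False, q = True, c = True

Unit clause (NOT a) forces a = False.
Unit clause (NOT k) forces k = False.
Set u = False.
  then (a OR k OR q OR u) forces q = True.
  then (c OR u) forces c = True.
All clauses satisfied.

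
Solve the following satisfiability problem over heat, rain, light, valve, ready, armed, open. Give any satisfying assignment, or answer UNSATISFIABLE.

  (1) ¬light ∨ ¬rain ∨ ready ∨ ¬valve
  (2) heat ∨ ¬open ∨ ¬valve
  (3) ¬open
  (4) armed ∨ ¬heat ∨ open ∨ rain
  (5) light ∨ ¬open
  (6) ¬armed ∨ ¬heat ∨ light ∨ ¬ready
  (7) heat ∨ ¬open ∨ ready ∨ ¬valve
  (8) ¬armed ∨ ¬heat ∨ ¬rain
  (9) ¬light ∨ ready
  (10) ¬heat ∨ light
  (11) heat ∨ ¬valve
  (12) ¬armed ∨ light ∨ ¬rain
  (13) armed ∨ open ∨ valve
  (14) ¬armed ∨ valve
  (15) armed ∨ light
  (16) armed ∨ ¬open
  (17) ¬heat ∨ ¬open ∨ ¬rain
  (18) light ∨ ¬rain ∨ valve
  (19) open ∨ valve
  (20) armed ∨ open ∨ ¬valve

heat=T, rain=F, light=T, valve=T, ready=T, armed=T, open=F

Unit clause (¬open) forces open = False.
In (open ∨ valve) only valve is left, so valve = True.
In (armed ∨ open ∨ ¬valve) only armed is left, so armed = True.
In (heat ∨ ¬valve) only heat is left, so heat = True.
In (¬armed ∨ ¬heat ∨ ¬rain) only ¬rain is left, so rain = False.
In (¬heat ∨ light) only light is left, so light = True.
In (¬light ∨ ready) only ready is left, so ready = True.
All clauses satisfied.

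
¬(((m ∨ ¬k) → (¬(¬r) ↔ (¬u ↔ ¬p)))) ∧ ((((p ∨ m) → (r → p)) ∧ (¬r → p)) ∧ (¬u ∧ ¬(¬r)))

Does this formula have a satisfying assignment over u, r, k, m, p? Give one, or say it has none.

u=F, r=T, k=F, m=F, p=T

  ¬(((m ∨ ¬k) → (¬(¬r) ↔ (¬u ↔ ¬p)))) = True
    (m ∨ ¬k) → (¬(¬r) ↔ (¬u ↔ ¬p)) = False
      m ∨ ¬k = True
        ¬k = True
      ¬(¬r) ↔ (¬u ↔ ¬p) = False
        ¬(¬r) = True
          ¬r = False
        ¬u ↔ ¬p = False
          ¬u = True
          ¬p = False
  (((p ∨ m) → (r → p)) ∧ (¬r → p)) ∧ (¬u ∧ ¬(¬r)) = True
    ((p ∨ m) → (r → p)) ∧ (¬r → p) = True
      (p ∨ m) → (r → p) = True
        p ∨ m = True
        r → p = True
      ¬r → p = True
        ¬r = False
    ¬u ∧ ¬(¬r) = True
      ¬u = True
      ¬(¬r) = True
        ¬r = False
Both conjuncts True, so the formula holds.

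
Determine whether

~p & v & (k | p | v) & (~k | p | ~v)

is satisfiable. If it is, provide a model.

v = True, p = False, k = False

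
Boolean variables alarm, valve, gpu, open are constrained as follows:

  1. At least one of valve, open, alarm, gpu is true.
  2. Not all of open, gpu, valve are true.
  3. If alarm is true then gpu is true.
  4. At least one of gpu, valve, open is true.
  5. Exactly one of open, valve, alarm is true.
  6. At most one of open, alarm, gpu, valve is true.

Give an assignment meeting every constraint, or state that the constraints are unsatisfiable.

alarm = False, valve = False, gpu = False, open = True

  (1) {valve, open, alarm, gpu}: 1 true — at least one ✓
  (2) {open, gpu, valve}: 1/3 true — not all ✓
  (3) alarm=F ⇒ gpu: vacuous ✓
  (4) {gpu, valve, open}: 1 true — at least one ✓
  (5) {open, valve, alarm}: 1 true — exactly one ✓
  (6) {open, alarm, gpu, valve}: 1 true — at most one ✓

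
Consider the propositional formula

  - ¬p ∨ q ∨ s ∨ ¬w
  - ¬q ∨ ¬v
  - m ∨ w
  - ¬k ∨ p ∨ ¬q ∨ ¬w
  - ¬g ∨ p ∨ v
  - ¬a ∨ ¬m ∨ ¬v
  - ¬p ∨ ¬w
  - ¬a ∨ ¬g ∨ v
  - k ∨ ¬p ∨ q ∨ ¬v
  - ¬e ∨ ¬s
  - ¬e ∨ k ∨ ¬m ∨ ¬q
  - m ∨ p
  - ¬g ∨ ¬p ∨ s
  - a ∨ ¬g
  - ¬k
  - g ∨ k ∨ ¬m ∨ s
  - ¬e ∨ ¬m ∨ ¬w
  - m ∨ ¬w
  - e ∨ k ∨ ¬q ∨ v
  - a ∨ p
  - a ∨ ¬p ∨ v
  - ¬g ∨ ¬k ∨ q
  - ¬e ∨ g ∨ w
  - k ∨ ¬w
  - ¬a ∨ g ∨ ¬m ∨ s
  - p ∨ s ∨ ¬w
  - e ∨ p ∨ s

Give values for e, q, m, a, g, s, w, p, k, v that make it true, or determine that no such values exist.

e = False, q = False, m = True, a = True, g = False, s = True, w = False, p = True, k = False, v = False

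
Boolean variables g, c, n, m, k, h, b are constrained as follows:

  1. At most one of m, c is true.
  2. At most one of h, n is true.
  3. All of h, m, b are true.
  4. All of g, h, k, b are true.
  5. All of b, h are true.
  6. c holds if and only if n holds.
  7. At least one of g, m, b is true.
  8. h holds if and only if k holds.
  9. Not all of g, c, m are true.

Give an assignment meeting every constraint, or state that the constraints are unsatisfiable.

g: True, c: False, n: False, m: True, k: True, h: True, b: True

  (1) {m, c}: 1 true — at most one ✓
  (2) {h, n}: 1 true — at most one ✓
  (3) {h, m, b}: all 3 true ✓
  (4) {g, h, k, b}: all 4 true ✓
  (5) {b, h}: all 2 true ✓
  (6) c=F, n=F — same ✓
  (7) {g, m, b}: 3 true — at least one ✓
  (8) h=T, k=T — same ✓
  (9) {g, c, m}: 2/3 true — not all ✓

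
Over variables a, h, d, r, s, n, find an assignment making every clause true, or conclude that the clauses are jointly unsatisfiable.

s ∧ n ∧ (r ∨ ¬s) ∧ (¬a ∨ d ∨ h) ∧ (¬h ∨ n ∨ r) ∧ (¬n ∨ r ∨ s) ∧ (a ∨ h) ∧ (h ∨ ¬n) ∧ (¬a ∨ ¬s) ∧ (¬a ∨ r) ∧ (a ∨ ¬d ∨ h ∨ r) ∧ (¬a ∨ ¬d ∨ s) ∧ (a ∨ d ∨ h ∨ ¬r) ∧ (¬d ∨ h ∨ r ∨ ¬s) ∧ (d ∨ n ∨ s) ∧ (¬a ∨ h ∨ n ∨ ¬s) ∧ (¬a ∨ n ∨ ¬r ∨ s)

Unit clause (s) forces s = True.
Unit clause (n) forces n = True.
In (r ∨ ¬s) only r is left, so r = True.
In (h ∨ ¬n) only h is left, so h = True.
In (¬a ∨ ¬s) only ¬a is left, so a = False.
Set d = False.
All clauses satisfied.

a=F, h=T, d=F, r=T, s=T, n=T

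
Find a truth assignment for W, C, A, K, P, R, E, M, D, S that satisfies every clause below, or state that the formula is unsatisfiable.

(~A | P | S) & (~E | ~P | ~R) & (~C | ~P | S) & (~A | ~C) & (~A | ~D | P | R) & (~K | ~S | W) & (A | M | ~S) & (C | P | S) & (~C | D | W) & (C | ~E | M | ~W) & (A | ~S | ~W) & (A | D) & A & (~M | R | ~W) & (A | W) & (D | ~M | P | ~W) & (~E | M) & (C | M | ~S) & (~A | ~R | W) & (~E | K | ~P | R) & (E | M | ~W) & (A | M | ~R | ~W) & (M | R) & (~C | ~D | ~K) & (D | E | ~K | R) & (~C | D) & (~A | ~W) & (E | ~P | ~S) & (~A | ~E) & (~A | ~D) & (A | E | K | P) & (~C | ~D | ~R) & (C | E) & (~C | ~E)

Unsatisfiable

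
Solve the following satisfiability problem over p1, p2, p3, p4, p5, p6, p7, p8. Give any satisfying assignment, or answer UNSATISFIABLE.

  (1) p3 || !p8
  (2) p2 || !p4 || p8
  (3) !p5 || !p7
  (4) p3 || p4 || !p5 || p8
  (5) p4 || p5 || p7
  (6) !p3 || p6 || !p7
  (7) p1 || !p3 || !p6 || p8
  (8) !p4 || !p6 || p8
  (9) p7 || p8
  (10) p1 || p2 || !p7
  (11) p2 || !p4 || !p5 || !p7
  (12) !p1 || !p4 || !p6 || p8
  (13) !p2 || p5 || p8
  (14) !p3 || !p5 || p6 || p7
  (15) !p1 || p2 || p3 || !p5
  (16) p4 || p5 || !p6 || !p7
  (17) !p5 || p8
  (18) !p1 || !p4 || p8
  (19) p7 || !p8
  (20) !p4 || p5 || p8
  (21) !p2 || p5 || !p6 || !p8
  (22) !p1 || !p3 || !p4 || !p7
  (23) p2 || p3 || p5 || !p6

p1 = True, p2 = False, p3 = False, p4 = False, p5 = False, p6 = False, p7 = True, p8 = False

Set p1 = True.
Set p2 = False.
Set p3 = False.
  then (p3 || !p8) forces p8 = False.
  then (p2 || !p4 || p8) forces p4 = False.
  then (p3 || p4 || !p5 || p8) forces p5 = False.
  then (p4 || p5 || p7) forces p7 = True.
  then (p4 || p5 || !p6 || !p7) forces p6 = False.
All clauses satisfied.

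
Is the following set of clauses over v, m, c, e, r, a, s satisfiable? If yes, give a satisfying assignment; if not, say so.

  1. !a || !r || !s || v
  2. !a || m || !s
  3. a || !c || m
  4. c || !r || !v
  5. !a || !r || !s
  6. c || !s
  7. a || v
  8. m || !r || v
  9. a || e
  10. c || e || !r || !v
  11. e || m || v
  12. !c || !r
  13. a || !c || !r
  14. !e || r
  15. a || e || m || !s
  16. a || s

Set v = True.
Set m = True.
Set c = False.
  then (c || !r || !v) forces r = False.
  then (c || !s) forces s = False.
  then (!e || r) forces e = False.
  then (a || s) forces a = True.
All clauses satisfied.

v = True, m = True, c = False, e = False, r = False, a = True, s = False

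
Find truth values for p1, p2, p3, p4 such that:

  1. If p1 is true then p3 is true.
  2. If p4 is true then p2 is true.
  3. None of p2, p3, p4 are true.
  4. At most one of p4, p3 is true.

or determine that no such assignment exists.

p1: False, p2: False, p3: False, p4: False

  (1) p1=F ⇒ p3: vacuous ✓
  (2) p4=F ⇒ p2: vacuous ✓
  (3) {p2, p3, p4}: 0 true — none ✓
  (4) {p4, p3}: 0 true — at most one ✓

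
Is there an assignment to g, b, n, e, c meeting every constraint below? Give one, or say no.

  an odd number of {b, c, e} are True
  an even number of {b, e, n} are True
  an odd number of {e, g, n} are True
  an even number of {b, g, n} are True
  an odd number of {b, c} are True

g=F; b=T; n=T; e=F; c=F

{b, c, e}: 1 true → odd ✓
{b, e, n}: 2 true → even ✓
{e, g, n}: 1 true → odd ✓
{b, g, n}: 2 true → even ✓
{b, c}: 1 true → odd ✓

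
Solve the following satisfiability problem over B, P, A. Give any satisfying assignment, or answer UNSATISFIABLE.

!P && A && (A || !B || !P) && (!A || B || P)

B: True, P: False, A: True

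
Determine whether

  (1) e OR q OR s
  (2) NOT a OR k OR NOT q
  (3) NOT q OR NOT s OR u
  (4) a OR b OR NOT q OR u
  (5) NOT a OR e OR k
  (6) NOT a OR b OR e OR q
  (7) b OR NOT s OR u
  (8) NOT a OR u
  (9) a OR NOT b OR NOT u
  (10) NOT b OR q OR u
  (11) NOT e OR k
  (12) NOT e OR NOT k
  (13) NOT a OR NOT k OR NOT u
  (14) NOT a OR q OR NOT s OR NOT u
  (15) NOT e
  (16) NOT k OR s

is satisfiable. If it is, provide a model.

Unit clause (NOT e) forces e = False.
Set b = False.
Set s = False.
  then (e OR q OR s) forces q = True.
  then (NOT k OR s) forces k = False.
  then (NOT a OR k OR NOT q) forces a = False.
  then (a OR b OR NOT q OR u) forces u = True.
All clauses satisfied.

b = False, s = False, k = False, u = True, q = True, a = False, e = False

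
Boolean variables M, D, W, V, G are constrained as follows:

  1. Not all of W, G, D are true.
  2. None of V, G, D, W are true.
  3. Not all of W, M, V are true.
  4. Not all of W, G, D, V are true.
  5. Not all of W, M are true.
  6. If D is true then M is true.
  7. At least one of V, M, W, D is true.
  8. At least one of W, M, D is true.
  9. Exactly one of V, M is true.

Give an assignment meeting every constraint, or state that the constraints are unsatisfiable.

M = True, D = False, W = False, V = False, G = False

  (1) {W, G, D}: 0/3 true — not all ✓
  (2) {V, G, D, W}: 0 true — none ✓
  (3) {W, M, V}: 1/3 true — not all ✓
  (4) {W, G, D, V}: 0/4 true — not all ✓
  (5) {W, M}: 1/2 true — not all ✓
  (6) D=F ⇒ M: vacuous ✓
  (7) {V, M, W, D}: 1 true — at least one ✓
  (8) {W, M, D}: 1 true — at least one ✓
  (9) {V, M}: 1 true — exactly one ✓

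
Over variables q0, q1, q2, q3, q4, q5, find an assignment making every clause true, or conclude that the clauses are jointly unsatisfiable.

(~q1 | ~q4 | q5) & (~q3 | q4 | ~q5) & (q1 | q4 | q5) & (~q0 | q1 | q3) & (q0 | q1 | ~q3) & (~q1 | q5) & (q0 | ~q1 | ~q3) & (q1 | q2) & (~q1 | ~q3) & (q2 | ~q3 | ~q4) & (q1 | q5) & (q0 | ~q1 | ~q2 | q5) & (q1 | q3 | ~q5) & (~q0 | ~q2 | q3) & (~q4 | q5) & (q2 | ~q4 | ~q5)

q0=F; q1=T; q2=T; q3=F; q4=F; q5=T

Set q0 = False.
Set q1 = True.
  then (~q1 | q5) forces q5 = True.
  then (q0 | ~q1 | ~q3) forces q3 = False.
Set q2 = True.
Set q4 = False.
All clauses satisfied.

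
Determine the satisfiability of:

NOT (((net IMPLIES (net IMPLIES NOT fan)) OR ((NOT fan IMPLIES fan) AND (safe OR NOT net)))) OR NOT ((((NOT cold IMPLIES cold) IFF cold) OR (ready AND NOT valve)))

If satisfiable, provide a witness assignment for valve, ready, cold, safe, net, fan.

valve = True, ready = True, cold = True, safe = False, net = True, fan = True

  NOT (((net IMPLIES (net IMPLIES NOT fan)) OR ((NOT fan IMPLIES fan) AND (safe OR NOT net)))) OR NOT ((((NOT cold IMPLIES cold) IFF cold) OR (ready AND NOT valve))) = True
    NOT (((net IMPLIES (net IMPLIES NOT fan)) OR ((NOT fan IMPLIES fan) AND (safe OR NOT net)))) = True
      (net IMPLIES (net IMPLIES NOT fan)) OR ((NOT fan IMPLIES fan) AND (safe OR NOT net)) = False
        net IMPLIES (net IMPLIES NOT fan) = False
          net IMPLIES NOT fan = False
            NOT fan = False
        (NOT fan IMPLIES fan) AND (safe OR NOT net) = False
          NOT fan IMPLIES fan = True
            NOT fan = False
          safe OR NOT net = False
            NOT net = False
    NOT ((((NOT cold IMPLIES cold) IFF cold) OR (ready AND NOT valve))) = False
      ((NOT cold IMPLIES cold) IFF cold) OR (ready AND NOT valve) = True
        (NOT cold IMPLIES cold) IFF cold = True
          NOT cold IMPLIES cold = True
            NOT cold = False
        ready AND NOT valve = False
          NOT valve = False
The formula evaluates to True.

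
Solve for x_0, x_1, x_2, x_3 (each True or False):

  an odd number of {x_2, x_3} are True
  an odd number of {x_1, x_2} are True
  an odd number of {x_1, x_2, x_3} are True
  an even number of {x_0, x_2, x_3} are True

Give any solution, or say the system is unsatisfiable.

x_0: True, x_1: False, x_2: True, x_3: False

{x_2, x_3}: 1 true → odd ✓
{x_1, x_2}: 1 true → odd ✓
{x_1, x_2, x_3}: 1 true → odd ✓
{x_0, x_2, x_3}: 2 true → even ✓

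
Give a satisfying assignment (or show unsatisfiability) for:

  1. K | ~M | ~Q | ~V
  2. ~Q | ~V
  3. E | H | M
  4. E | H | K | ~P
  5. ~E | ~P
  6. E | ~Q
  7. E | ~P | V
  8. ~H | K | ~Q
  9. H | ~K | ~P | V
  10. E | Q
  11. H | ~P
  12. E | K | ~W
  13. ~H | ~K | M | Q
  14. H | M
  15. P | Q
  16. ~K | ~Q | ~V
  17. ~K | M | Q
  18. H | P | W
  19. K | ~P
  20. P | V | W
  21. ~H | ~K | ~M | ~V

V: False; W: True; M: True; P: False; Q: True; H: False; E: True; K: True

Try V = True:
  (~Q | ~V) forces Q = False.
  (E | Q) forces E = True.
  (~E | ~P) forces P = False.
  clause (P | Q) is falsified — backtrack.
So V = False.
Set W = True.
Set M = True.
Set P = False.
  then (P | Q) forces Q = True.
  then (E | ~Q) forces E = True.
Set H = False.
Set K = True.
All clauses satisfied.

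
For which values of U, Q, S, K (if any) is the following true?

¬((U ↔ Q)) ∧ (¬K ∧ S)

U = True, Q = False, S = True, K = False

  ¬((U ↔ Q)) = True
    U ↔ Q = False
  ¬K ∧ S = True
    ¬K = True
Both conjuncts True, so the formula holds.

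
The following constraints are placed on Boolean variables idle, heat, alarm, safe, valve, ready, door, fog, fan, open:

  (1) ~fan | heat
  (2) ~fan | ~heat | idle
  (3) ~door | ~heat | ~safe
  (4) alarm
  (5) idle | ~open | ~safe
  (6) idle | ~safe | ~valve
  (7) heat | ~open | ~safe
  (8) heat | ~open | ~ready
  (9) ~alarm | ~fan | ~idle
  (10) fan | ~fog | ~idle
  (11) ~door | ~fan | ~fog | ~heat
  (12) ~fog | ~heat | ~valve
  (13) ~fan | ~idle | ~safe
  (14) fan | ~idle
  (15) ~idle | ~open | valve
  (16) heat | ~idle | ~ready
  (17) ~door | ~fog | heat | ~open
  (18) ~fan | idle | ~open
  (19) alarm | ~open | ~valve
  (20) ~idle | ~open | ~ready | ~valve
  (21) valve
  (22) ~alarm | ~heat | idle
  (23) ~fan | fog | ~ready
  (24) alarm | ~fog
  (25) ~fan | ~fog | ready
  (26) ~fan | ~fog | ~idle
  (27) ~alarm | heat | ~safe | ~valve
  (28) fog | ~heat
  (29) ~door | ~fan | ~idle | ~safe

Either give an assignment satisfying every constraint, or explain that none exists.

idle: False; heat: False; alarm: True; safe: False; valve: True; ready: True; door: False; fog: False; fan: False; open: False

Unit clause (alarm) forces alarm = True.
Unit clause (valve) forces valve = True.
Set idle = False.
  then (idle | ~safe | ~valve) forces safe = False.
  then (~alarm | ~heat | idle) forces heat = False.
  then (~fan | heat) forces fan = False.
Set ready = True.
  then (heat | ~open | ~ready) forces open = False.
Set door = False.
Set fog = False.
All clauses satisfied.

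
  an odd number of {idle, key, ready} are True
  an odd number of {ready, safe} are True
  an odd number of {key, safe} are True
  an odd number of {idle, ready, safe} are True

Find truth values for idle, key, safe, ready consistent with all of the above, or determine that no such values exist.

Adding constraints 1, 3, 4 mod 2: every variable appears an even number of times on the left, so the left side is 0.
But the right sides sum to 1 (mod 2). 0 ≠ 1 — the system is inconsistent.

Unsatisfiable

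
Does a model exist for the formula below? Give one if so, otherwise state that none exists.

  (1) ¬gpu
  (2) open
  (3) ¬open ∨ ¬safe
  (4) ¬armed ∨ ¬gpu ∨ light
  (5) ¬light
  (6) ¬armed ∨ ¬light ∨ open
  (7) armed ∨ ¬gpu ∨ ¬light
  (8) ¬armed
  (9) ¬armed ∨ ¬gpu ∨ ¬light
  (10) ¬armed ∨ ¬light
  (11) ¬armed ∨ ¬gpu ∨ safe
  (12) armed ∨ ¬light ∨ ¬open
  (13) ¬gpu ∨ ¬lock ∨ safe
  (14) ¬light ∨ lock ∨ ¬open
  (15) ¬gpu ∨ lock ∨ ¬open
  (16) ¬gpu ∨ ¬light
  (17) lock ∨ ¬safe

Unit clause (¬gpu) forces gpu = False.
Unit clause (open) forces open = True.
In (¬open ∨ ¬safe) only ¬safe is left, so safe = False.
Unit clause (¬light) forces light = False.
Unit clause (¬armed) forces armed = False.
Set lock = True.
All clauses satisfied.

gpu = False, lock = True, light = False, armed = False, open = True, safe = False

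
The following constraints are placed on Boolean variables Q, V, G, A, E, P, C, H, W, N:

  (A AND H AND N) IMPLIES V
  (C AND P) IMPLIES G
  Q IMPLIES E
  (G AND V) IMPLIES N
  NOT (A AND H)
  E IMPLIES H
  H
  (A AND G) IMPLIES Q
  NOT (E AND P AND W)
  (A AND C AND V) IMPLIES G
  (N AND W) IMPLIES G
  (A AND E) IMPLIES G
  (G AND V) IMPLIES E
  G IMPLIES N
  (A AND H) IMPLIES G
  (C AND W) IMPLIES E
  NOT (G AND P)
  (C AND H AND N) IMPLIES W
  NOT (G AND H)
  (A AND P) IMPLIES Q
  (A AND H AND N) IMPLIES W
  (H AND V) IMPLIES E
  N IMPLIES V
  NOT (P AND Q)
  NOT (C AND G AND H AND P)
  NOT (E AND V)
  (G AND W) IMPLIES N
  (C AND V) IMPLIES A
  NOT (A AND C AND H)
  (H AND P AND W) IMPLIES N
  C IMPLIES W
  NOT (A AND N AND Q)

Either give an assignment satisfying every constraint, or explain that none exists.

Unit clause (H) forces H = True.
In (NOT G OR NOT H) only NOT G is left, so G = False.
In (NOT A OR NOT H) only NOT A is left, so A = False.
Set Q = False.
Try V = True:
  (A OR NOT C OR NOT V) forces C = False.
  (NOT E OR NOT V) forces E = False.
  clause (E OR NOT H OR NOT V) is falsified — backtrack.
So V = False.
  then (NOT N OR V) forces N = False.
Set E = False.
Set P = False.
Try C = True:
  (NOT C OR W) forces W = True.
  clause (NOT C OR E OR NOT W) is falsified — backtrack.
So C = False.
Set W = True.
All clauses satisfied.

Q: False; V: False; G: False; A: False; E: False; P: False; C: False; H: True; W: True; N: False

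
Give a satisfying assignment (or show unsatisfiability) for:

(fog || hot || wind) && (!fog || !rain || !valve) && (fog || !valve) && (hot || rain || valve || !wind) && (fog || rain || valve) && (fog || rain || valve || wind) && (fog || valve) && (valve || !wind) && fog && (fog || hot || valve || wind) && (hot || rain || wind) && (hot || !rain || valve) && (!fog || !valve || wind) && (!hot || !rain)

fog=T, wind=T, valve=T, rain=F, hot=F

Unit clause (fog) forces fog = True.
Set wind = True.
  then (valve || !wind) forces valve = True.
  then (!fog || !rain || !valve) forces rain = False.
Set hot = False.
All clauses satisfied.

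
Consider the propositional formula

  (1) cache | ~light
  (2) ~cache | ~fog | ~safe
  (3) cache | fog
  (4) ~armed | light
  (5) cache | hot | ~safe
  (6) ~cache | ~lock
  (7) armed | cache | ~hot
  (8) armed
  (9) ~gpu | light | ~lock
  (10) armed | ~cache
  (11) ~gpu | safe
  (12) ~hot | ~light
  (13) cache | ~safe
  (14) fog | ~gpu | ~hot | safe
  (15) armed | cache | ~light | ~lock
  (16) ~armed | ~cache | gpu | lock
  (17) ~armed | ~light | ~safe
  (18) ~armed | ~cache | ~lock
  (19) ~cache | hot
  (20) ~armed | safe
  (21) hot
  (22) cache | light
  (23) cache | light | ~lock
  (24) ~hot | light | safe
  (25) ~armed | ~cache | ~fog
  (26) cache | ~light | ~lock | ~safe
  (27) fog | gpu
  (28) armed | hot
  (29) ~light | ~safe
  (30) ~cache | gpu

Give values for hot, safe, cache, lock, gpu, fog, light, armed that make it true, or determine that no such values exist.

Case hot = True:
  (armed) forces armed = True.
  (~armed | light) forces light = True.
  Clause (~hot | ~light) is falsified — contradiction.
Case hot = False:
  Clause (hot) is falsified — contradiction.
Both cases fail, so the formula is unsatisfiable.

Unsatisfiable — no assignment works.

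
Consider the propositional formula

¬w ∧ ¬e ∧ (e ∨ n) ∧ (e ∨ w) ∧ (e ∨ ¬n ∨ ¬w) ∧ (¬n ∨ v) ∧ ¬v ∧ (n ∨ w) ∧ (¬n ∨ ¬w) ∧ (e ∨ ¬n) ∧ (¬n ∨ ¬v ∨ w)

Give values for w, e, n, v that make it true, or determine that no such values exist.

Case w = True:
  Clause (¬w) is falsified — contradiction.
Case w = False:
  (¬e) forces e = False.
  Clause (e ∨ w) is falsified — contradiction.
Both cases fail, so the formula is unsatisfiable.

No satisfying assignment exists.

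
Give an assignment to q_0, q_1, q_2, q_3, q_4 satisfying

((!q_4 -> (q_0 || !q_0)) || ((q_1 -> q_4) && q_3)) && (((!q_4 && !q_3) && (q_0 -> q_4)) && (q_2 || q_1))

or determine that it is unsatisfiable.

q_0 = False, q_1 = True, q_2 = False, q_3 = False, q_4 = False

  (!q_4 -> (q_0 || !q_0)) || ((q_1 -> q_4) && q_3) = True
    !q_4 -> (q_0 || !q_0) = True
      !q_4 = True
      q_0 || !q_0 = True
        !q_0 = True
    (q_1 -> q_4) && q_3 = False
      q_1 -> q_4 = False
  ((!q_4 && !q_3) && (q_0 -> q_4)) && (q_2 || q_1) = True
    (!q_4 && !q_3) && (q_0 -> q_4) = True
      !q_4 && !q_3 = True
        !q_4 = True
        !q_3 = True
      q_0 -> q_4 = True
    q_2 || q_1 = True
Both conjuncts True, so the formula holds.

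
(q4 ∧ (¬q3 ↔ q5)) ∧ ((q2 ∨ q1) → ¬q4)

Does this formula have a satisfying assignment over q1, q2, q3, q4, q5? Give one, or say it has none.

q1=F, q2=F, q3=T, q4=T, q5=F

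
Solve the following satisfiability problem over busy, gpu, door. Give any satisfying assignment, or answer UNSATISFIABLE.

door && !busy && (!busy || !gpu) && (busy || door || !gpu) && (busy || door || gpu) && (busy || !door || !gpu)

busy = False, gpu = False, door = True

Unit clause (door) forces door = True.
Unit clause (!busy) forces busy = False.
In (busy || !door || !gpu) only !gpu is left, so gpu = False.
Check each clause:
  (door): door holds.
  (!busy): !busy holds.
  (!busy || !gpu): !busy holds.
  (busy || door || !gpu): door holds.
  (busy || door || gpu): door holds.
  (busy || !door || !gpu): !gpu holds.
All clauses satisfied.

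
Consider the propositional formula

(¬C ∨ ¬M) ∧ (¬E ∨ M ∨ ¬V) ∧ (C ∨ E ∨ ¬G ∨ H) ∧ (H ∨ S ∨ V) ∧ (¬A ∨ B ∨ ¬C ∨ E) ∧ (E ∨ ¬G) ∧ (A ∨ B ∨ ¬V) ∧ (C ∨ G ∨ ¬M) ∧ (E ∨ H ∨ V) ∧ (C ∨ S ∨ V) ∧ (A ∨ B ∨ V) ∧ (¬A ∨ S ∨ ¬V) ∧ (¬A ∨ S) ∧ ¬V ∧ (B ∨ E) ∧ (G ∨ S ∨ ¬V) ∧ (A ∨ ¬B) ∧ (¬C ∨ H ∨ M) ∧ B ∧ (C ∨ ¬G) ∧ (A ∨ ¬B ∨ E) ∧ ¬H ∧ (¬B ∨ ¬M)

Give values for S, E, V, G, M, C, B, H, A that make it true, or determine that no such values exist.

Unit clause (¬V) forces V = False.
Unit clause (B) forces B = True.
Unit clause (¬H) forces H = False.
In (¬B ∨ ¬M) only ¬M is left, so M = False.
In (H ∨ S ∨ V) only S is left, so S = True.
In (E ∨ H ∨ V) only E is left, so E = True.
In (A ∨ ¬B) only A is left, so A = True.
In (¬C ∨ H ∨ M) only ¬C is left, so C = False.
In (C ∨ ¬G) only ¬G is left, so G = False.
All clauses satisfied.

S = True, E = True, V = False, G = False, M = False, C = False, B = True, H = False, A = True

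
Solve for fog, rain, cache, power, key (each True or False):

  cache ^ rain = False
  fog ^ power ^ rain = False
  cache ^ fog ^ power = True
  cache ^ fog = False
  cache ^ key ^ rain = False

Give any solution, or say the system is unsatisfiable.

UNSATISFIABLE

Adding constraints 1, 2, 3 mod 2: every variable appears an even number of times on the left, so the left side is 0.
But the right sides sum to 1 (mod 2). 0 ≠ 1 — the system is inconsistent.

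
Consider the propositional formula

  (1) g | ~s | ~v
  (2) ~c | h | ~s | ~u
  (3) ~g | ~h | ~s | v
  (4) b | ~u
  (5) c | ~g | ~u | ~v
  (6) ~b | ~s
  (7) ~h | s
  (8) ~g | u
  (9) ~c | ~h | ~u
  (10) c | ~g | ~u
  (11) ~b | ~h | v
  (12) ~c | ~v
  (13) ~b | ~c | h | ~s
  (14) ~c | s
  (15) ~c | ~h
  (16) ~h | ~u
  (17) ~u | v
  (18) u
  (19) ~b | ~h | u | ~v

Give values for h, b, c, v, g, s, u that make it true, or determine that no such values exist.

Unit clause (u) forces u = True.
In (b | ~u) only b is left, so b = True.
In (~b | ~s) only ~s is left, so s = False.
In (~h | s) only ~h is left, so h = False.
In (~c | s) only ~c is left, so c = False.
In (~u | v) only v is left, so v = True.
In (c | ~g | ~u | ~v) only ~g is left, so g = False.
All clauses satisfied.

h = False; b = True; c = False; v = True; g = False; s = False; u = True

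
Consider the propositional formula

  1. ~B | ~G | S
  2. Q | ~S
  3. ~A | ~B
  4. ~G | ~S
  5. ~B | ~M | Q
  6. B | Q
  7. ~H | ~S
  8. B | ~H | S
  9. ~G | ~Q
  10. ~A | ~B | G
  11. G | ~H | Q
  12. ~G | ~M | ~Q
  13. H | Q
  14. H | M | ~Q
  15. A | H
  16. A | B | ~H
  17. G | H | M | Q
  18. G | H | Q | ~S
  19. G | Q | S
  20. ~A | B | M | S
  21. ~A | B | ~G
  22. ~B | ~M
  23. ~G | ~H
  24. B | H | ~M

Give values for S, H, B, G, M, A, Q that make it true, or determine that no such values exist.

Set S = False.
Set H = True.
  then (B | ~H | S) forces B = True.
  then (~B | ~M) forces M = False.
  then (~G | ~H) forces G = False.
  then (~A | ~B) forces A = False.
  then (G | ~H | Q) forces Q = True.
All clauses satisfied.

S = False, H = True, B = True, G = False, M = False, A = False, Q = True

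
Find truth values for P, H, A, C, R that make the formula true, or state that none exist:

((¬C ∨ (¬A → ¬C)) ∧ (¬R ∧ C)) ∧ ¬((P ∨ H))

P: False, H: False, A: True, C: True, R: False

  (¬C ∨ (¬A → ¬C)) ∧ (¬R ∧ C) = True
    ¬C ∨ (¬A → ¬C) = True
      ¬C = False
      ¬A → ¬C = True
        ¬A = False
        ¬C = False
    ¬R ∧ C = True
      ¬R = True
  ¬((P ∨ H)) = True
    P ∨ H = False
Both conjuncts True, so the formula holds.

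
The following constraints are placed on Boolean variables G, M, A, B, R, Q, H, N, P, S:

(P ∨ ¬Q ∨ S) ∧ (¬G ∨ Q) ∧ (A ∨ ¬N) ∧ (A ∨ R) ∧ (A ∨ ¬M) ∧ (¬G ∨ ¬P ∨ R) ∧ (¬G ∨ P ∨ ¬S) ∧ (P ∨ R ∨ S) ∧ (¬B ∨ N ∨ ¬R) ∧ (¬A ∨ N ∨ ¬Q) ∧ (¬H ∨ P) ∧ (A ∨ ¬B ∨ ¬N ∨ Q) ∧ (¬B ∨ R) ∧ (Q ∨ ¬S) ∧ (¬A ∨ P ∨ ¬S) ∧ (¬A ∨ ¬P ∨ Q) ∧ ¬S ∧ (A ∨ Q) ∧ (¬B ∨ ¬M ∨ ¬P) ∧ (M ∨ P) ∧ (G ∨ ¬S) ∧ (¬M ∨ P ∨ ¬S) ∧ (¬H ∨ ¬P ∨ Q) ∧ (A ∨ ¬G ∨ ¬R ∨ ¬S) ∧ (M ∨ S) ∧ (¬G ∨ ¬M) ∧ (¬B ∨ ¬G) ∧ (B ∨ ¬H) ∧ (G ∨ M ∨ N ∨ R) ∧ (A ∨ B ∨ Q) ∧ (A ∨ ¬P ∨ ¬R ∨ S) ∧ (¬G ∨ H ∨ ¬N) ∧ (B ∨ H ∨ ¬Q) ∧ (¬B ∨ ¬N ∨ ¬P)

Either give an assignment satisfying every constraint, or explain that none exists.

Unit clause (¬S) forces S = False.
In (M ∨ S) only M is left, so M = True.
In (¬G ∨ ¬M) only ¬G is left, so G = False.
In (A ∨ ¬M) only A is left, so A = True.
Set B = False.
  then (B ∨ ¬H) forces H = False.
  then (B ∨ H ∨ ¬Q) forces Q = False.
  then (¬A ∨ ¬P ∨ Q) forces P = False.
  then (P ∨ R ∨ S) forces R = True.
Set N = True.
All clauses satisfied.

G = False, M = True, A = True, B = False, R = True, Q = False, H = False, N = True, P = False, S = False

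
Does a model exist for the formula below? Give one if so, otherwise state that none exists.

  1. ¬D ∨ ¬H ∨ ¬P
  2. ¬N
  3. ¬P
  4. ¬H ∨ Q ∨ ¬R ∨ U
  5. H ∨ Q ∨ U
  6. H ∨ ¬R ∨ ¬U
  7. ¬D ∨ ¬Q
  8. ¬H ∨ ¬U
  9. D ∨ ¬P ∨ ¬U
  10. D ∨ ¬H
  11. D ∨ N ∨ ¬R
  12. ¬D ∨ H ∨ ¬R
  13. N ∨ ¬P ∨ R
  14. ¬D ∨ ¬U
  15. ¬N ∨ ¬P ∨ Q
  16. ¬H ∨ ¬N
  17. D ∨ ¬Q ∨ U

Unit clause (¬N) forces N = False.
Unit clause (¬P) forces P = False.
Try R = True:
  (D ∨ N ∨ ¬R) forces D = True.
  (¬D ∨ ¬Q) forces Q = False.
  (¬D ∨ H ∨ ¬R) forces H = True.
  (¬H ∨ Q ∨ ¬R ∨ U) forces U = True.
  clause (¬H ∨ ¬U) is falsified — backtrack.
So R = False.
Set H = False.
Set D = False.
Set Q = True.
  then (D ∨ ¬Q ∨ U) forces U = True.
All clauses satisfied.

R = False; P = False; H = False; D = False; Q = True; U = True; N = False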